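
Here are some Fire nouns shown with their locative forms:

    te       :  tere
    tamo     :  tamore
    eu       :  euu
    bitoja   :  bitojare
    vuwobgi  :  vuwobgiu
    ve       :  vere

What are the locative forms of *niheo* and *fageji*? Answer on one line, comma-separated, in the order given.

Looking at the last vowel of each stem: -u when the last vowel of the stem is a high vowel (*eu*, *vuwobgi*); -re when the last vowel of the stem is a non-high vowel (*te*, *tamo*, *bitoja*, *ve*).
Since the last vowel of *niheo* is /o/ (a non-high vowel), it takes -re, giving *niheore*.
*fageji* — last vowel /i/ (a high vowel) → -u → *fagejiu*.

niheore, fagejiu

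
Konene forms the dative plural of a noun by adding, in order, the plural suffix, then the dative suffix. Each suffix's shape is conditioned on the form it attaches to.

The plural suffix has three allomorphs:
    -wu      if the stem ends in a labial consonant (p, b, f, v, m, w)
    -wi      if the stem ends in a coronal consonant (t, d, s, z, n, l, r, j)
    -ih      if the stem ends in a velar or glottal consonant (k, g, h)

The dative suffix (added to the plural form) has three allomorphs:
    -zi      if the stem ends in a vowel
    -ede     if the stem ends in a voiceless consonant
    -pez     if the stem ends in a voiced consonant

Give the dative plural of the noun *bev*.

bevwuzi

*bev* — final consonant /v/ (labial) → -wu → *bevwu*.
The plural form *bevwu* — final sound /u/ (a vowel) → -zi → *bevwuzi*.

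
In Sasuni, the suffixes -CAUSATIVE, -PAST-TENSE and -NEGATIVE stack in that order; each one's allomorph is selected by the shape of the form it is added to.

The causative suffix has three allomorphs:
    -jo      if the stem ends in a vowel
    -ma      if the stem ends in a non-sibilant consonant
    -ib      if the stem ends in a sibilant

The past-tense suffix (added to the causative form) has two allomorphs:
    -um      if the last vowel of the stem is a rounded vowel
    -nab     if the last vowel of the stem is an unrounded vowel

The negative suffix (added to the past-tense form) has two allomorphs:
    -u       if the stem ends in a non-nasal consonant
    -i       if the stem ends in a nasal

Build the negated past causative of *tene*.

tenejoumi

Since the final sound of *tene* is /e/ (a vowel), it takes -jo, giving *tenejo*.
The causative form *tenejo*: last vowel = /o/, a rounded vowel → -um → *tenejoum*.
Since the final consonant of the past-tense form *tenejoum* is /m/ (a nasal), it takes -i, giving *tenejoumi*.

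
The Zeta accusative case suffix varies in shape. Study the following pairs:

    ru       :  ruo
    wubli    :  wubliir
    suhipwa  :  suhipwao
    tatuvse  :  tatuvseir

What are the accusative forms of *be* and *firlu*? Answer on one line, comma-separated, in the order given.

The alternation tracks the last vowel of the stem — -ir when the last vowel of the stem is a front vowel (*wubli*, *tatuvse*); -o when the last vowel of the stem is a back vowel (*ru*, *suhipwa*).
*be* — last vowel /e/ (a front vowel) → -ir → *beir*.
Since the last vowel of *firlu* is /u/ (a back vowel), it takes -o, giving *firluo*.

beir, firluo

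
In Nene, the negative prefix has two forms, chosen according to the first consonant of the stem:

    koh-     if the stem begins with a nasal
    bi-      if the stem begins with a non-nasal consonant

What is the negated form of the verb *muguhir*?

Since the first consonant of *muguhir* is /m/ (a nasal), it takes koh-, giving *kohmuguhir*.

kohmuguhir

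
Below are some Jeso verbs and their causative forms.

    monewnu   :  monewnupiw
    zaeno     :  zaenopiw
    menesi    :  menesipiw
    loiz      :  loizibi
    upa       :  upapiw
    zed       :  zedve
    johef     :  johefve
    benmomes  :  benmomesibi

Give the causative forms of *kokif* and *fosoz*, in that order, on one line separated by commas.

The suffix is conditioned by the final sound: -ibi when the stem ends in a sibilant (*loiz*, *benmomes*); -ve when the stem ends in a non-sibilant consonant (*zed*, *johef*); -piw when the stem ends in a vowel (*monewnu*, *zaeno*, *menesi*, *upa*).
*kokif*: final sound = /f/, a non-sibilant consonant → -ve → *kokifve*.
The final sound of *fosoz* is /z/, which is a sibilant, so the suffix is -ibi, giving *fosozibi*.

kokifve, fosozibi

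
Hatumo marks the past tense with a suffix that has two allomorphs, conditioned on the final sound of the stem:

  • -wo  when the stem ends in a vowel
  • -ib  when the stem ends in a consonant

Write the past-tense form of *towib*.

Since the final sound of *towib* is /b/ (a consonant), it takes -ib, giving *towibib*.

towibib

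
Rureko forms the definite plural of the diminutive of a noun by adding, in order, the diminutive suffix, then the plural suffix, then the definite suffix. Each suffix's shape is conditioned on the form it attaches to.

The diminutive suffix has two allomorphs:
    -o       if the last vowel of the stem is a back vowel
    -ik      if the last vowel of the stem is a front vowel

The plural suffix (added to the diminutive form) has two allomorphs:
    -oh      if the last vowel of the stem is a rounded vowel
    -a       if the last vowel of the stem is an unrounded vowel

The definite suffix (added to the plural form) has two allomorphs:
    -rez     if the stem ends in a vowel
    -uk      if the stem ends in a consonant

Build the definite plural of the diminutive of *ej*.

*ej*: last vowel = /e/, a front vowel → -ik → *ejik*.
The diminutive form *ejik* — last vowel /i/ (an unrounded vowel) → -a → *ejika*.
The final sound of the plural form *ejika* is /a/, which is a vowel, so the definite suffix is -rez, giving *ejikarez*.

ejikarez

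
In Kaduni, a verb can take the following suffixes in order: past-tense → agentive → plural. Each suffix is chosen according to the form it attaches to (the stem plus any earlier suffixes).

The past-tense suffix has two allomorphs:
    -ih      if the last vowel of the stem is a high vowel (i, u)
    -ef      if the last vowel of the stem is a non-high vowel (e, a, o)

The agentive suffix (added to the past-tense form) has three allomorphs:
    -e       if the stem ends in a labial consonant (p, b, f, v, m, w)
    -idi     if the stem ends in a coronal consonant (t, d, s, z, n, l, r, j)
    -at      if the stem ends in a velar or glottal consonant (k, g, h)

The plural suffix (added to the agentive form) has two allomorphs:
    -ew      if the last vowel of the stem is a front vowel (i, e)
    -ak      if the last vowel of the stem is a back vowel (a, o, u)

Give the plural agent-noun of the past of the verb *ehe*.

eheefeew

*ehe*: last vowel = /e/, a non-high vowel → -ef → *eheef*.
The final consonant of the past-tense form *eheef* is /f/, which is labial, so the agentive suffix is -e, giving *eheefe*.
The agentive form *eheefe* — last vowel /e/ (a front vowel) → -ew → *eheefeew*.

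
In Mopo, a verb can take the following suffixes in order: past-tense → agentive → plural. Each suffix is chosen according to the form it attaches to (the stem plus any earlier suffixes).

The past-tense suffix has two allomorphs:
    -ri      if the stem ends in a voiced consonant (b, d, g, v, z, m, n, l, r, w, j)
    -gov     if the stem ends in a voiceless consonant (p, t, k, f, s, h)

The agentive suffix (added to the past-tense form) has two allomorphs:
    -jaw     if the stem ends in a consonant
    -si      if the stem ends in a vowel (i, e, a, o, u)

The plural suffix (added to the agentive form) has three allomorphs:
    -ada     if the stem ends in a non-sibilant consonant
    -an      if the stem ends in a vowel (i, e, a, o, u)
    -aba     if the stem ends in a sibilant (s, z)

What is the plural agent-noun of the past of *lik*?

The final consonant of *lik* is /k/, which is voiceless, so the past-tense suffix is -gov, giving *likgov*.
Since the final sound of the past-tense form *likgov* is /v/ (a consonant), it takes -jaw, giving *likgovjaw*.
Since the final sound of the agentive form *likgovjaw* is /w/ (a non-sibilant consonant), it takes -ada, giving *likgovjawada*.

likgovjawada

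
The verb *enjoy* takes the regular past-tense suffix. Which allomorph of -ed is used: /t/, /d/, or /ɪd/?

The stem *enjoy* ends in a voiced sound other than /d/.
The -ed suffix is realized as /ɪd/ after /t, d/; as /t/ after other voiceless consonants; and as /d/ after other voiced sounds.
So -ed on *enjoy* is pronounced /d/.

/d/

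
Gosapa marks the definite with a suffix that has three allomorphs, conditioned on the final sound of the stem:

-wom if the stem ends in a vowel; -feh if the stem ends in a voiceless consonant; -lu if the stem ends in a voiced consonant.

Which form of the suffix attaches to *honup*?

*honup* — final sound /p/ (a voiceless consonant) → -feh.

-feh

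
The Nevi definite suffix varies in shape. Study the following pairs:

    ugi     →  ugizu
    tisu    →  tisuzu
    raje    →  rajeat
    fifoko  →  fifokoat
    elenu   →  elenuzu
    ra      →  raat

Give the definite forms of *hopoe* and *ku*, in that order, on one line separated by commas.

The suffix is conditioned by the last vowel: -zu when the last vowel of the stem is a high vowel (*ugi*, *tisu*, *elenu*); -at when the last vowel of the stem is a non-high vowel (*raje*, *fifoko*, *ra*).
*hopoe*: last vowel = /e/, a non-high vowel → -at → *hopoeat*.
*ku*: last vowel = /u/, a high vowel → -zu → *kuzu*.

hopoeat, kuzu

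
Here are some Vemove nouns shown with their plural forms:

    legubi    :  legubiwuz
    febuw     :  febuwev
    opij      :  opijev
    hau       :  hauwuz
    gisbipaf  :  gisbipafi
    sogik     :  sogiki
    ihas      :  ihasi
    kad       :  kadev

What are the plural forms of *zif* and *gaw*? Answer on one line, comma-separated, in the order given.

The suffix is conditioned by the final sound: -i when the stem ends in a voiceless consonant (*gisbipaf*, *sogik*, *ihas*); -ev when the stem ends in a voiced consonant (*febuw*, *opij*, *kad*); -wuz when the stem ends in a vowel (*legubi*, *hau*).
*zif* — final sound /f/ (a voiceless consonant) → -i → *zifi*.
*gaw*: final sound = /w/, a voiced consonant → -ev → *gawev*.

zifi, gawev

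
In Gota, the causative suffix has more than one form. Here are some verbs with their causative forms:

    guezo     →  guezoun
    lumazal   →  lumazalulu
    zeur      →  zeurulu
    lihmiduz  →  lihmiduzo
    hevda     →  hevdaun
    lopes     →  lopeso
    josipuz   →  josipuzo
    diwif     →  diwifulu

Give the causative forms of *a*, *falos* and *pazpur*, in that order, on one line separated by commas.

aun, faloso, pazpurulu

Looking at the final sound of each stem: -o when the stem ends in a sibilant (*lihmiduz*, *lopes*, *josipuz*); -ulu when the stem ends in a non-sibilant consonant (*lumazal*, *zeur*, *diwif*); -un when the stem ends in a vowel (*guezo*, *hevda*).
Since the final sound of *a* is /a/ (a vowel), it takes -un, giving *aun*.
The final sound of *falos* is /s/, which is a sibilant, so the suffix is -o, giving *faloso*.
*pazpur* — final sound /r/ (a non-sibilant consonant) → -ulu → *pazpurulu*.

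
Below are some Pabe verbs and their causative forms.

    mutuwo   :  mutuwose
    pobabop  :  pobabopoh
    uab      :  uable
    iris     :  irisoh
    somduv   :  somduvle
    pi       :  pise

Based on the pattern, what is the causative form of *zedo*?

The suffix is conditioned by the final sound: -oh when the stem ends in a voiceless consonant (*pobabop*, *iris*); -le when the stem ends in a voiced consonant (*uab*, *somduv*); -se when the stem ends in a vowel (*mutuwo*, *pi*).
Since the final sound of *zedo* is /o/ (a vowel), it takes -se, giving *zedose*.

zedose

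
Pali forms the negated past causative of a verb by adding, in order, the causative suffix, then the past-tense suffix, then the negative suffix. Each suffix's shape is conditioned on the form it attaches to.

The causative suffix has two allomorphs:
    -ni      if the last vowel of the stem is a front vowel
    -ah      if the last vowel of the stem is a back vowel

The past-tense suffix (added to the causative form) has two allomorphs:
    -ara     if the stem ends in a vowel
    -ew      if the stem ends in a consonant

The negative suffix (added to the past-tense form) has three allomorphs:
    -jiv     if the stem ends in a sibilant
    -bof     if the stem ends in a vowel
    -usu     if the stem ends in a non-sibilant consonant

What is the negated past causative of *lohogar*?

lohogarahewusu

The last vowel of *lohogar* is /a/, which is a back vowel, so the causative suffix is -ah, giving *lohogarah*.
The final sound of the causative form *lohogarah* is /h/, which is a consonant, so the past-tense suffix is -ew, giving *lohogarahew*.
The past-tense form *lohogarahew*: final sound = /w/, a non-sibilant consonant → -usu → *lohogarahewusu*.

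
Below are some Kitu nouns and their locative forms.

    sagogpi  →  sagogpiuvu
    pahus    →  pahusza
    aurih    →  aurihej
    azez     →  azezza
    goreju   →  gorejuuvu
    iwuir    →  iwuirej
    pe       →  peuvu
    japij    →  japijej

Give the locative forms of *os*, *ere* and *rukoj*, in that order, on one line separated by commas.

osza, ereuvu, rukojej

Looking at the final sound of each stem: -za when the stem ends in a sibilant (*pahus*, *azez*); -ej when the stem ends in a non-sibilant consonant (*aurih*, *iwuir*, *japij*); -uvu when the stem ends in a vowel (*sagogpi*, *goreju*, *pe*).
*os*: final sound = /s/, a sibilant → -za → *osza*.
Since the final sound of *ere* is /e/ (a vowel), it takes -uvu, giving *ereuvu*.
*rukoj* — final sound /j/ (a non-sibilant consonant) → -ej → *rukojej*.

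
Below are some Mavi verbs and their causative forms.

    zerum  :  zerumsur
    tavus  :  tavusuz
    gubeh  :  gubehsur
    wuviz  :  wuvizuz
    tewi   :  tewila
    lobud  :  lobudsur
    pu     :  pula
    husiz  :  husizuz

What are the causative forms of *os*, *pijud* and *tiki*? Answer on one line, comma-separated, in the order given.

The suffix is conditioned by the final sound: -uz when the stem ends in a sibilant (*tavus*, *wuviz*, *husiz*); -sur when the stem ends in a non-sibilant consonant (*zerum*, *gubeh*, *lobud*); -la when the stem ends in a vowel (*tewi*, *pu*).
*os* — final sound /s/ (a sibilant) → -uz → *osuz*.
Since the final sound of *pijud* is /d/ (a non-sibilant consonant), it takes -sur, giving *pijudsur*.
*tiki*: final sound = /i/, a vowel → -la → *tikila*.

osuz, pijudsur, tikila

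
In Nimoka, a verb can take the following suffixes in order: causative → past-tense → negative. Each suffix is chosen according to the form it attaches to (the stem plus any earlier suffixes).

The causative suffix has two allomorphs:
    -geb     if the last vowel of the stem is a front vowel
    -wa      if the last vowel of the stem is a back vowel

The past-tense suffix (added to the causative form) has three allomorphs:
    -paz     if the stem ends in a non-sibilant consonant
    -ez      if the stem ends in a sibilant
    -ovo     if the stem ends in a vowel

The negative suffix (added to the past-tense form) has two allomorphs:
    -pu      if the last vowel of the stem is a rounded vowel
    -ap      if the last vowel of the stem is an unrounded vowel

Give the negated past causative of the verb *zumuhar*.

Since the last vowel of *zumuhar* is /a/ (a back vowel), it takes -wa, giving *zumuharwa*.
The final sound of the causative form *zumuharwa* is /a/, which is a vowel, so the past-tense suffix is -ovo, giving *zumuharwaovo*.
Since the last vowel of the past-tense form *zumuharwaovo* is /o/ (a rounded vowel), it takes -pu, giving *zumuharwaovopu*.

zumuharwaovopu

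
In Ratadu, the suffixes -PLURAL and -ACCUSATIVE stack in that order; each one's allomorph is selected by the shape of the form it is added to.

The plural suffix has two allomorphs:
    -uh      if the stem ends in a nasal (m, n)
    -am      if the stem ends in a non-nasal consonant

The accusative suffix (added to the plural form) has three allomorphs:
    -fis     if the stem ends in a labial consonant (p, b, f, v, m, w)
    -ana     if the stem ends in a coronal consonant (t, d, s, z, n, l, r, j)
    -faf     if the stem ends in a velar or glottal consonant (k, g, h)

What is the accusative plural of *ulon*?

ulonuhfaf

Since the final consonant of *ulon* is /n/ (a nasal), it takes -uh, giving *ulonuh*.
Since the final consonant of the plural form *ulonuh* is /h/ (velar/glottal), it takes -faf, giving *ulonuhfaf*.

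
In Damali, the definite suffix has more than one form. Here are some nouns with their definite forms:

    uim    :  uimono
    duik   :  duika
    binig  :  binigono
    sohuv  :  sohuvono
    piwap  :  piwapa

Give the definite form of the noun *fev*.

Looking at the final consonant of each stem: -a when the stem ends in a voiceless consonant (*duik*, *piwap*); -ono when the stem ends in a voiced consonant (*uim*, *binig*, *sohuv*).
Since the final consonant of *fev* is /v/ (voiced), it takes -ono, giving *fevono*.

fevono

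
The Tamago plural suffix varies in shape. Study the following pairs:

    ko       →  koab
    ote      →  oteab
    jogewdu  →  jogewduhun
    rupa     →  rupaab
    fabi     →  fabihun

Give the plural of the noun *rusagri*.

The alternation tracks the last vowel of the stem — -hun when the last vowel of the stem is a high vowel (*jogewdu*, *fabi*); -ab when the last vowel of the stem is a non-high vowel (*ko*, *ote*, *rupa*).
The last vowel of *rusagri* is /i/, which is a high vowel, so the suffix is -hun, giving *rusagrihun*.

rusagrihun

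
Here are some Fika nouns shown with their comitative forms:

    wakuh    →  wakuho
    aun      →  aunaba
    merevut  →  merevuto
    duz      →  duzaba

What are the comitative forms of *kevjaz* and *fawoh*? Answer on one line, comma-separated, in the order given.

kevjazaba, fawoho

The pattern is voicing of the final consonant: -o when the stem ends in a voiceless consonant (*wakuh*, *merevut*); -aba when the stem ends in a voiced consonant (*aun*, *duz*).
Since the final consonant of *kevjaz* is /z/ (voiced), it takes -aba, giving *kevjazaba*.
The final consonant of *fawoh* is /h/, which is voiceless, so the suffix is -o, giving *fawoho*.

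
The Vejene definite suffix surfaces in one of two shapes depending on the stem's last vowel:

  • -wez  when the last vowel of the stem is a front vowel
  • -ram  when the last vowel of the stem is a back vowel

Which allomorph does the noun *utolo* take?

-ram

*utolo* — last vowel /o/ (a back vowel) → -ram.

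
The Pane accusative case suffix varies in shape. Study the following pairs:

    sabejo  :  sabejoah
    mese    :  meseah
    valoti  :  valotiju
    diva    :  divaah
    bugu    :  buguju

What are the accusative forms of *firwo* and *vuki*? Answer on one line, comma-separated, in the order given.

firwoah, vukiju

The alternation tracks the last vowel of the stem — -ju when the last vowel of the stem is a high vowel (*valoti*, *bugu*); -ah when the last vowel of the stem is a non-high vowel (*sabejo*, *mese*, *diva*).
Since the last vowel of *firwo* is /o/ (a non-high vowel), it takes -ah, giving *firwoah*.
*vuki* — last vowel /i/ (a high vowel) → -ju → *vukiju*.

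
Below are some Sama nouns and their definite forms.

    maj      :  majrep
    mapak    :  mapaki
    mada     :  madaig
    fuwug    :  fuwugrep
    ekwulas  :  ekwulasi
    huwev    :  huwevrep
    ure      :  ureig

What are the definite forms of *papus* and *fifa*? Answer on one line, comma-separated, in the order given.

The alternation tracks the final sound of the stem — -i when the stem ends in a voiceless consonant (*mapak*, *ekwulas*); -rep when the stem ends in a voiced consonant (*maj*, *fuwug*, *huwev*); -ig when the stem ends in a vowel (*mada*, *ure*).
*papus* — final sound /s/ (a voiceless consonant) → -i → *papusi*.
*fifa*: final sound = /a/, a vowel → -ig → *fifaig*.

papusi, fifaig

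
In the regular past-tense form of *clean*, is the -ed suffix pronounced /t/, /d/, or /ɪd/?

/d/

The stem *clean* ends in a voiced sound other than /d/.
The -ed suffix is realized as /ɪd/ after /t, d/; as /t/ after other voiceless consonants; and as /d/ after other voiced sounds.
So -ed on *clean* is pronounced /d/.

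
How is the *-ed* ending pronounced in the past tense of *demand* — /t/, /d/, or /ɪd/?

/ɪd/

The stem *demand* ends in /t/ or /d/.
The -ed suffix is realized as /ɪd/ after /t, d/; as /t/ after other voiceless consonants; and as /d/ after other voiced sounds.
So -ed on *demand* is pronounced /ɪd/.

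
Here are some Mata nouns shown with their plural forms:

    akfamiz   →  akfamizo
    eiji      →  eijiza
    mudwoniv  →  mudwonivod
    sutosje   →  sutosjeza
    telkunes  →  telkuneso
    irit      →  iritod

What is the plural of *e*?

The pattern is sibilance of the final sound: -o when the stem ends in a sibilant (*akfamiz*, *telkunes*); -od when the stem ends in a non-sibilant consonant (*mudwoniv*, *irit*); -za when the stem ends in a vowel (*eiji*, *sutosje*).
The final sound of *e* is /e/, which is a vowel, so the suffix is -za, giving *eza*.

eza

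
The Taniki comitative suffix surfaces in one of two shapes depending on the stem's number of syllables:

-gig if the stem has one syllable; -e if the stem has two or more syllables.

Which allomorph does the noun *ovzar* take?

*ovzar* (2 syllables) → -e.

-e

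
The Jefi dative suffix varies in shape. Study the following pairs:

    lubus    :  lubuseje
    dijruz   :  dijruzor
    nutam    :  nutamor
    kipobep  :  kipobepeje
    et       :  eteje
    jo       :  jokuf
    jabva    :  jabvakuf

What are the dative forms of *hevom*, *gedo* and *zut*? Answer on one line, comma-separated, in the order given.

The pattern is voicing of the final sound: -eje when the stem ends in a voiceless consonant (*lubus*, *kipobep*, *et*); -or when the stem ends in a voiced consonant (*dijruz*, *nutam*); -kuf when the stem ends in a vowel (*jo*, *jabva*).
Since the final sound of *hevom* is /m/ (a voiced consonant), it takes -or, giving *hevomor*.
*gedo* — final sound /o/ (a vowel) → -kuf → *gedokuf*.
Since the final sound of *zut* is /t/ (a voiceless consonant), it takes -eje, giving *zuteje*.

hevomor, gedokuf, zuteje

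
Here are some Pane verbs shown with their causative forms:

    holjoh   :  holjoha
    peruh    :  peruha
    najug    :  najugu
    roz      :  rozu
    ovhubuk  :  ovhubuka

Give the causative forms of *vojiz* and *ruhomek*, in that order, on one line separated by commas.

Looking at the final consonant of each stem: -a when the stem ends in a voiceless consonant (*holjoh*, *peruh*, *ovhubuk*); -u when the stem ends in a voiced consonant (*najug*, *roz*).
*vojiz*: final consonant = /z/, voiced → -u → *vojizu*.
Since the final consonant of *ruhomek* is /k/ (voiceless), it takes -a, giving *ruhomeka*.

vojizu, ruhomeka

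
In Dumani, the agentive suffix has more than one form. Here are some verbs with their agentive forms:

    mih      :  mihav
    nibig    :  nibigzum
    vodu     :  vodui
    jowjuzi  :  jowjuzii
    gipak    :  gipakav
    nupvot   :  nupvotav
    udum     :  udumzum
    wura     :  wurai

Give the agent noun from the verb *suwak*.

suwakav

Looking at the final sound of each stem: -av when the stem ends in a voiceless consonant (*mih*, *gipak*, *nupvot*); -zum when the stem ends in a voiced consonant (*nibig*, *udum*); -i when the stem ends in a vowel (*vodu*, *jowjuzi*, *wura*).
The final sound of *suwak* is /k/, which is a voiceless consonant, so the suffix is -av, giving *suwakav*.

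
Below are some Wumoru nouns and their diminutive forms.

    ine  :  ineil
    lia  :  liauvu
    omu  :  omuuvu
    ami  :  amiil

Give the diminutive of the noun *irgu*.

The pattern is front/back vowel harmony: -il when the last vowel of the stem is a front vowel (*ine*, *ami*); -uvu when the last vowel of the stem is a back vowel (*lia*, *omu*).
*irgu* — last vowel /u/ (a back vowel) → -uvu → *irguuvu*.

irguuvu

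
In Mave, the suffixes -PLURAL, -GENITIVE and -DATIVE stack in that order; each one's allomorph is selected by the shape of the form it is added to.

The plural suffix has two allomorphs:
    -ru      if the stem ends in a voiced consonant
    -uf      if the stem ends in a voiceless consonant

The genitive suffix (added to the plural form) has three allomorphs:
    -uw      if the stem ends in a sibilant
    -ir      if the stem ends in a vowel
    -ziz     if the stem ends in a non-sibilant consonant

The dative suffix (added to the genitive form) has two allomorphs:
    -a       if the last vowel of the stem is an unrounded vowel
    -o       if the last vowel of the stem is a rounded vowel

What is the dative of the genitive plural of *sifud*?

*sifud* — final consonant /d/ (voiced) → -ru → *sifudru*.
The final sound of the plural form *sifudru* is /u/, which is a vowel, so the genitive suffix is -ir, giving *sifudruir*.
The last vowel of the genitive form *sifudruir* is /i/, which is an unrounded vowel, so the dative suffix is -a, giving *sifudruira*.

sifudruira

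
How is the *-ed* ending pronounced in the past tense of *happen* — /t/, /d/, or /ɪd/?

The stem *happen* ends in a voiced sound other than /d/.
The -ed suffix is realized as /ɪd/ after /t, d/; as /t/ after other voiceless consonants; and as /d/ after other voiced sounds.
So -ed on *happen* is pronounced /d/.

/d/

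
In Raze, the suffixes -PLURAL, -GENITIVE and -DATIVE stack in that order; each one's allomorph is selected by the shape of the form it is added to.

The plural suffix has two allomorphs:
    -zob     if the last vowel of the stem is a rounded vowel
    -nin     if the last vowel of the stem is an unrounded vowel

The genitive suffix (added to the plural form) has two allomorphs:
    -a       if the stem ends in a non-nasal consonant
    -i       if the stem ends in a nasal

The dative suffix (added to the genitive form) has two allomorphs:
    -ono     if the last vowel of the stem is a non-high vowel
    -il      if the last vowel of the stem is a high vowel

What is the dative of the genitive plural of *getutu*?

The last vowel of *getutu* is /u/, which is a rounded vowel, so the plural suffix is -zob, giving *getutuzob*.
The plural form *getutuzob*: final consonant = /b/, non-nasal → -a → *getutuzoba*.
The genitive form *getutuzoba*: last vowel = /a/, a non-high vowel → -ono → *getutuzobaono*.

getutuzobaono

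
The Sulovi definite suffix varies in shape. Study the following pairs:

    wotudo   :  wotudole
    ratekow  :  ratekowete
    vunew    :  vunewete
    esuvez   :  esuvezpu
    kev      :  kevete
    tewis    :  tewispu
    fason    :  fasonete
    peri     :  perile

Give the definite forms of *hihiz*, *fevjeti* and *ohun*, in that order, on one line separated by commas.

The alternation tracks the final sound of the stem — -pu when the stem ends in a sibilant (*esuvez*, *tewis*); -ete when the stem ends in a non-sibilant consonant (*ratekow*, *vunew*, *kev*, *fason*); -le when the stem ends in a vowel (*wotudo*, *peri*).
The final sound of *hihiz* is /z/, which is a sibilant, so the suffix is -pu, giving *hihizpu*.
Since the final sound of *fevjeti* is /i/ (a vowel), it takes -le, giving *fevjetile*.
Since the final sound of *ohun* is /n/ (a non-sibilant consonant), it takes -ete, giving *ohunete*.

hihizpu, fevjetile, ohunete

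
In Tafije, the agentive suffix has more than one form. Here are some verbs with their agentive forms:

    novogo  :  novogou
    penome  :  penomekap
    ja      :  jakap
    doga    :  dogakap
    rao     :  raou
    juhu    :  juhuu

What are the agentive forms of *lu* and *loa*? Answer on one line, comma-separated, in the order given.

luu, loakap

The alternation tracks the last vowel of the stem — -u when the last vowel of the stem is a rounded vowel (*novogo*, *rao*, *juhu*); -kap when the last vowel of the stem is an unrounded vowel (*penome*, *ja*, *doga*).
The last vowel of *lu* is /u/, which is a rounded vowel, so the suffix is -u, giving *luu*.
Since the last vowel of *loa* is /a/ (an unrounded vowel), it takes -kap, giving *loakap*.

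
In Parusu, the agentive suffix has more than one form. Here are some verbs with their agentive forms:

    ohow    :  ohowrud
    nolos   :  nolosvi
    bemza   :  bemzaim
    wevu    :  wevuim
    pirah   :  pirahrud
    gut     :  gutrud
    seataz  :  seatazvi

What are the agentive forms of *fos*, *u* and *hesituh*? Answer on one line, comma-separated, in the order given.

fosvi, uim, hesituhrud

The pattern is sibilance of the final sound: -vi when the stem ends in a sibilant (*nolos*, *seataz*); -rud when the stem ends in a non-sibilant consonant (*ohow*, *pirah*, *gut*); -im when the stem ends in a vowel (*bemza*, *wevu*).
*fos* — final sound /s/ (a sibilant) → -vi → *fosvi*.
Since the final sound of *u* is /u/ (a vowel), it takes -im, giving *uim*.
*hesituh* — final sound /h/ (a non-sibilant consonant) → -rud → *hesituhrud*.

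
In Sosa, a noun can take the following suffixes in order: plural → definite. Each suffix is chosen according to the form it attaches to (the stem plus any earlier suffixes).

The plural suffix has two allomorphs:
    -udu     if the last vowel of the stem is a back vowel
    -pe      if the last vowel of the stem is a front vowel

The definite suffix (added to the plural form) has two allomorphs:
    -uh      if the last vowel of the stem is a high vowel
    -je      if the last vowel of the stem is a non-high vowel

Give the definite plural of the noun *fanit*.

*fanit* — last vowel /i/ (a front vowel) → -pe → *fanitpe*.
The plural form *fanitpe*: last vowel = /e/, a non-high vowel → -je → *fanitpeje*.

fanitpeje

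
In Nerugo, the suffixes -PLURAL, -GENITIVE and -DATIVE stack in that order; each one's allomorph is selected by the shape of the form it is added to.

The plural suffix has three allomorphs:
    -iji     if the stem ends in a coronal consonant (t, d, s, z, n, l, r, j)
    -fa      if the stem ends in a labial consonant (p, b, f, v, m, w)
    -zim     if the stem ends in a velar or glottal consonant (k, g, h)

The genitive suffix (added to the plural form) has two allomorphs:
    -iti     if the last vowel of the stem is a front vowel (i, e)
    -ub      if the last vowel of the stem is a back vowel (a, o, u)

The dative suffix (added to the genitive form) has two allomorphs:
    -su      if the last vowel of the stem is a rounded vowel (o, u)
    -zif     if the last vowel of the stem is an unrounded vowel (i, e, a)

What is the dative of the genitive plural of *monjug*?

*monjug*: final consonant = /g/, velar/glottal → -zim → *monjugzim*.
The last vowel of the plural form *monjugzim* is /i/, which is a front vowel, so the genitive suffix is -iti, giving *monjugzimiti*.
The last vowel of the genitive form *monjugzimiti* is /i/, which is an unrounded vowel, so the dative suffix is -zif, giving *monjugzimitizif*.

monjugzimitizif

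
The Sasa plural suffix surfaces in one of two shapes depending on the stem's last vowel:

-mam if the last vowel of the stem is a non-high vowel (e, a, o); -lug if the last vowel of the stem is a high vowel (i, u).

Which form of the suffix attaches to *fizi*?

The last vowel of *fizi* is /i/, which is a high vowel, so the suffix is -lug.

-lug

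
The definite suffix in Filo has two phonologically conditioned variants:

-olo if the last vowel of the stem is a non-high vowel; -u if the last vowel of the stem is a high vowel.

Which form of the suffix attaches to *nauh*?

-u

Since the last vowel of *nauh* is /u/ (a high vowel), it takes -u.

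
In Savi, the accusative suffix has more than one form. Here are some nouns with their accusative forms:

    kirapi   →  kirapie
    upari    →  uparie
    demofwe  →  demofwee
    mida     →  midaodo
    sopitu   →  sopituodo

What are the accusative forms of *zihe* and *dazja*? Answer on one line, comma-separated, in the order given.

The suffix is conditioned by the last vowel: -e when the last vowel of the stem is a front vowel (*kirapi*, *upari*, *demofwe*); -odo when the last vowel of the stem is a back vowel (*mida*, *sopitu*).
*zihe* — last vowel /e/ (a front vowel) → -e → *zihee*.
Since the last vowel of *dazja* is /a/ (a back vowel), it takes -odo, giving *dazjaodo*.

zihee, dazjaodo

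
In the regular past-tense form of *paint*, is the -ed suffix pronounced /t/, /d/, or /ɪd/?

/ɪd/

The stem *paint* ends in /t/ or /d/.
The -ed suffix is realized as /ɪd/ after /t, d/; as /t/ after other voiceless consonants; and as /d/ after other voiced sounds.
So -ed on *paint* is pronounced /ɪd/.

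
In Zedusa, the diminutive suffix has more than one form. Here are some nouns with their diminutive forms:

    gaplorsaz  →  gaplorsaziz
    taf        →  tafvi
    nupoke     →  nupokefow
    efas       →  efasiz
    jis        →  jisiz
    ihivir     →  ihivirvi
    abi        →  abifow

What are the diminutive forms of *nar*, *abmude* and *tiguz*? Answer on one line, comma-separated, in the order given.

narvi, abmudefow, tiguziz

Looking at the final sound of each stem: -iz when the stem ends in a sibilant (*gaplorsaz*, *efas*, *jis*); -vi when the stem ends in a non-sibilant consonant (*taf*, *ihivir*); -fow when the stem ends in a vowel (*nupoke*, *abi*).
Since the final sound of *nar* is /r/ (a non-sibilant consonant), it takes -vi, giving *narvi*.
Since the final sound of *abmude* is /e/ (a vowel), it takes -fow, giving *abmudefow*.
Since the final sound of *tiguz* is /z/ (a sibilant), it takes -iz, giving *tiguziz*.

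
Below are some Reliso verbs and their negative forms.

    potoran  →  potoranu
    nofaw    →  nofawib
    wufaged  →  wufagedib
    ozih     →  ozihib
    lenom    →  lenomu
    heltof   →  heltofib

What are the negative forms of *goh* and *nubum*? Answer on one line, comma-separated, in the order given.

The suffix is conditioned by the final consonant: -u when the stem ends in a nasal (*potoran*, *lenom*); -ib when the stem ends in a non-nasal consonant (*nofaw*, *wufaged*, *ozih*, *heltof*).
*goh*: final consonant = /h/, non-nasal → -ib → *gohib*.
*nubum*: final consonant = /m/, a nasal → -u → *nubumu*.

gohib, nubumu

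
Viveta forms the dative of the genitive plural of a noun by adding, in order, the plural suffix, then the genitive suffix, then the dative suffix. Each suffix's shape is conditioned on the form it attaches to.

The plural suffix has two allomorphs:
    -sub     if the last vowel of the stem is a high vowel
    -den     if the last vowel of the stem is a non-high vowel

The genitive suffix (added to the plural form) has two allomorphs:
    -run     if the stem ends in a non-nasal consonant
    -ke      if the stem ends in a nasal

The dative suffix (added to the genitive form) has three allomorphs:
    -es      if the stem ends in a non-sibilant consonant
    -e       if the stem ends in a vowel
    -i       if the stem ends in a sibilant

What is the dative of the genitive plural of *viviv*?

*viviv*: last vowel = /i/, a high vowel → -sub → *vivivsub*.
The plural form *vivivsub*: final consonant = /b/, non-nasal → -run → *vivivsubrun*.
The final sound of the genitive form *vivivsubrun* is /n/, which is a non-sibilant consonant, so the dative suffix is -es, giving *vivivsubrunes*.

vivivsubrunes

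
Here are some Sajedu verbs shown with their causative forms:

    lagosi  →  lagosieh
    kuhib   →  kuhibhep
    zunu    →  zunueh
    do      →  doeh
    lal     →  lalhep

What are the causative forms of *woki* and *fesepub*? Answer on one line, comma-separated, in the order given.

Looking at the final sound of each stem: -hep when the stem ends in a consonant (*kuhib*, *lal*); -eh when the stem ends in a vowel (*lagosi*, *zunu*, *do*).
*woki*: final sound = /i/, a vowel → -eh → *wokieh*.
*fesepub* — final sound /b/ (a consonant) → -hep → *fesepubhep*.

wokieh, fesepubhep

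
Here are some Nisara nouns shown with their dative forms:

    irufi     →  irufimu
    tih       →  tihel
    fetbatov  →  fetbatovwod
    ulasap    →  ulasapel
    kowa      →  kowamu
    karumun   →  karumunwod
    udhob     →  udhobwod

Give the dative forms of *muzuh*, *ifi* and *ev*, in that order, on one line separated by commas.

muzuhel, ifimu, evwod

Looking at the final sound of each stem: -el when the stem ends in a voiceless consonant (*tih*, *ulasap*); -wod when the stem ends in a voiced consonant (*fetbatov*, *karumun*, *udhob*); -mu when the stem ends in a vowel (*irufi*, *kowa*).
*muzuh*: final sound = /h/, a voiceless consonant → -el → *muzuhel*.
The final sound of *ifi* is /i/, which is a vowel, so the suffix is -mu, giving *ifimu*.
The final sound of *ev* is /v/, which is a voiced consonant, so the suffix is -wod, giving *evwod*.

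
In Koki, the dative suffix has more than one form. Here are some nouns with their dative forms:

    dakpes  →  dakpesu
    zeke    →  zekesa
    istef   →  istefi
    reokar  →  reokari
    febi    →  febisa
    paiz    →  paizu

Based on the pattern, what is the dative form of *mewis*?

mewisu

Looking at the final sound of each stem: -u when the stem ends in a sibilant (*dakpes*, *paiz*); -i when the stem ends in a non-sibilant consonant (*istef*, *reokar*); -sa when the stem ends in a vowel (*zeke*, *febi*).
The final sound of *mewis* is /s/, which is a sibilant, so the suffix is -u, giving *mewisu*.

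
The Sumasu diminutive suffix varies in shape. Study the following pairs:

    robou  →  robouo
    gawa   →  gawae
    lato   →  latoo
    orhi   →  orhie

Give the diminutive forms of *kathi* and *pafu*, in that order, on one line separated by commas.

The suffix is conditioned by the last vowel: -o when the last vowel of the stem is a rounded vowel (*robou*, *lato*); -e when the last vowel of the stem is an unrounded vowel (*gawa*, *orhi*).
The last vowel of *kathi* is /i/, which is an unrounded vowel, so the suffix is -e, giving *kathie*.
The last vowel of *pafu* is /u/, which is a rounded vowel, so the suffix is -o, giving *pafuo*.

kathie, pafuo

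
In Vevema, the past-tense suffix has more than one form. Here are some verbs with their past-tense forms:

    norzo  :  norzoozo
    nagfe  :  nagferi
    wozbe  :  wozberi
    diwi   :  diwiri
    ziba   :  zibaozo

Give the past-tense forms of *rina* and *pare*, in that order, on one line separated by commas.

rinaozo, pareri

The pattern is front/back vowel harmony: -ri when the last vowel of the stem is a front vowel (*nagfe*, *wozbe*, *diwi*); -ozo when the last vowel of the stem is a back vowel (*norzo*, *ziba*).
Since the last vowel of *rina* is /a/ (a back vowel), it takes -ozo, giving *rinaozo*.
Since the last vowel of *pare* is /e/ (a front vowel), it takes -ri, giving *pareri*.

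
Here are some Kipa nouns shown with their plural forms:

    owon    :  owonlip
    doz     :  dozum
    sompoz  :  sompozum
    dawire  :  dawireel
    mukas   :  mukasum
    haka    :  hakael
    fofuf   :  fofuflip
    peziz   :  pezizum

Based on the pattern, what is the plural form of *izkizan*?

izkizanlip

The alternation tracks the final sound of the stem — -um when the stem ends in a sibilant (*doz*, *sompoz*, *mukas*, *peziz*); -lip when the stem ends in a non-sibilant consonant (*owon*, *fofuf*); -el when the stem ends in a vowel (*dawire*, *haka*).
Since the final sound of *izkizan* is /n/ (a non-sibilant consonant), it takes -lip, giving *izkizanlip*.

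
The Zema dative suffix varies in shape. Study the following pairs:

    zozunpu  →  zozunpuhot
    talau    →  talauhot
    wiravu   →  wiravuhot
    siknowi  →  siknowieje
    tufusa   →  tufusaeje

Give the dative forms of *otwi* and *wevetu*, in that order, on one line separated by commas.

otwieje, wevetuhot

The pattern is rounding harmony: -hot when the last vowel of the stem is a rounded vowel (*zozunpu*, *talau*, *wiravu*); -eje when the last vowel of the stem is an unrounded vowel (*siknowi*, *tufusa*).
Since the last vowel of *otwi* is /i/ (an unrounded vowel), it takes -eje, giving *otwieje*.
Since the last vowel of *wevetu* is /u/ (a rounded vowel), it takes -hot, giving *wevetuhot*.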